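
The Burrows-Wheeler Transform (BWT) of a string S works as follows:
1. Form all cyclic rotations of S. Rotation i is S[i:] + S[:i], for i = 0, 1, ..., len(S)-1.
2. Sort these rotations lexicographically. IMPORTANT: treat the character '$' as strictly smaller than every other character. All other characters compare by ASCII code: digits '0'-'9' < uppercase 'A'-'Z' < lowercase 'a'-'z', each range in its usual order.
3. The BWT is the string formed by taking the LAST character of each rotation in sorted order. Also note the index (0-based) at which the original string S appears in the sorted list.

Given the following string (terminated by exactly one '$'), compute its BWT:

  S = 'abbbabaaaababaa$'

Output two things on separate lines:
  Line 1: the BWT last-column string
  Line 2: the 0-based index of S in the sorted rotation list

All 16 rotations (rotation i = S[i:]+S[:i]):
  rot[0] = abbbabaaaababaa$
  rot[1] = bbbabaaaababaa$a
  rot[2] = bbabaaaababaa$ab
  rot[3] = babaaaababaa$abb
  rot[4] = abaaaababaa$abbb
  rot[5] = baaaababaa$abbba
  rot[6] = aaaababaa$abbbab
  rot[7] = aaababaa$abbbaba
  rot[8] = aababaa$abbbabaa
  rot[9] = ababaa$abbbabaaa
  rot[10] = babaa$abbbabaaaa
  rot[11] = abaa$abbbabaaaab
  rot[12] = baa$abbbabaaaaba
  rot[13] = aa$abbbabaaaabab
  rot[14] = a$abbbabaaaababa
  rot[15] = $abbbabaaaababaa
Sorted (with $ < everything):
  sorted[0] = $abbbabaaaababaa  (last char: 'a')
  sorted[1] = a$abbbabaaaababa  (last char: 'a')
  sorted[2] = aa$abbbabaaaabab  (last char: 'b')
  sorted[3] = aaaababaa$abbbab  (last char: 'b')
  sorted[4] = aaababaa$abbbaba  (last char: 'a')
  sorted[5] = aababaa$abbbabaa  (last char: 'a')
  sorted[6] = abaa$abbbabaaaab  (last char: 'b')
  sorted[7] = abaaaababaa$abbb  (last char: 'b')
  sorted[8] = ababaa$abbbabaaa  (last char: 'a')
  sorted[9] = abbbabaaaababaa$  (last char: '$')
  sorted[10] = baa$abbbabaaaaba  (last char: 'a')
  sorted[11] = baaaababaa$abbba  (last char: 'a')
  sorted[12] = babaa$abbbabaaaa  (last char: 'a')
  sorted[13] = babaaaababaa$abb  (last char: 'b')
  sorted[14] = bbabaaaababaa$ab  (last char: 'b')
  sorted[15] = bbbabaaaababaa$a  (last char: 'a')
Last column: aabbaabba$aaabba
Original string S is at sorted index 9

Answer: aabbaabba$aaabba
9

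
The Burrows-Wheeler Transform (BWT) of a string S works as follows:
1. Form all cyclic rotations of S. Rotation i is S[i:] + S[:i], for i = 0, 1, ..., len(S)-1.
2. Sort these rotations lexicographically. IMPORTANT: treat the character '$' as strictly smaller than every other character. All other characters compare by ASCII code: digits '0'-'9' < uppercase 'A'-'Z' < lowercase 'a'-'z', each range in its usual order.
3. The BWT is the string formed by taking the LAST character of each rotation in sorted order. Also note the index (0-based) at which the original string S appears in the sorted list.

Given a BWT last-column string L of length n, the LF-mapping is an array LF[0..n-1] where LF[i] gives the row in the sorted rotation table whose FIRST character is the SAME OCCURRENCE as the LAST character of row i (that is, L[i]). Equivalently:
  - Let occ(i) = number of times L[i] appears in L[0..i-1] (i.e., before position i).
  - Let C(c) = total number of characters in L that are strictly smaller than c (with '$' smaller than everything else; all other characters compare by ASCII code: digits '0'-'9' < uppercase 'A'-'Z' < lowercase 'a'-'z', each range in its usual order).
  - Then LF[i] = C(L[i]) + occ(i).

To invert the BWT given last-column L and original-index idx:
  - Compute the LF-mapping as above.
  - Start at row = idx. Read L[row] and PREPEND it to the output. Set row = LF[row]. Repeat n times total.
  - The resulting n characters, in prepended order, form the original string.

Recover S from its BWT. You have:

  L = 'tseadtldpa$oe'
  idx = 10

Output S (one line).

LF mapping: 11 10 5 1 3 12 7 4 9 2 0 8 6
Walk LF starting at row 10, prepending L[row]:
  step 1: row=10, L[10]='$', prepend. Next row=LF[10]=0
  step 2: row=0, L[0]='t', prepend. Next row=LF[0]=11
  step 3: row=11, L[11]='o', prepend. Next row=LF[11]=8
  step 4: row=8, L[8]='p', prepend. Next row=LF[8]=9
  step 5: row=9, L[9]='a', prepend. Next row=LF[9]=2
  step 6: row=2, L[2]='e', prepend. Next row=LF[2]=5
  step 7: row=5, L[5]='t', prepend. Next row=LF[5]=12
  step 8: row=12, L[12]='e', prepend. Next row=LF[12]=6
  step 9: row=6, L[6]='l', prepend. Next row=LF[6]=7
  step 10: row=7, L[7]='d', prepend. Next row=LF[7]=4
  step 11: row=4, L[4]='d', prepend. Next row=LF[4]=3
  step 12: row=3, L[3]='a', prepend. Next row=LF[3]=1
  step 13: row=1, L[1]='s', prepend. Next row=LF[1]=10
Reversed output: saddleteapot$

Answer: saddleteapot$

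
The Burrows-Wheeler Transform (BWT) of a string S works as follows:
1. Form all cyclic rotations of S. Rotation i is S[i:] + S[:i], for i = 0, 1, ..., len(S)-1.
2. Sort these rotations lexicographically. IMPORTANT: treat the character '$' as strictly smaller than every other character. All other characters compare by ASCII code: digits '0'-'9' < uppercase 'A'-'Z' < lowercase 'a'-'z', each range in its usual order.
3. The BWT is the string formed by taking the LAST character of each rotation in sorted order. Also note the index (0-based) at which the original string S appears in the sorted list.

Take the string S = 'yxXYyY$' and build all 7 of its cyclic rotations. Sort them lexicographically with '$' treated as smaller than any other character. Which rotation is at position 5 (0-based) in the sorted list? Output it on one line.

Answer: yY$yxXY

Derivation:
All 7 rotations (rotation i = S[i:]+S[:i]):
  rot[0] = yxXYyY$
  rot[1] = xXYyY$y
  rot[2] = XYyY$yx
  rot[3] = YyY$yxX
  rot[4] = yY$yxXY
  rot[5] = Y$yxXYy
  rot[6] = $yxXYyY
Sorted (with $ < everything):
  sorted[0] = $yxXYyY
  sorted[1] = XYyY$yx
  sorted[2] = Y$yxXYy
  sorted[3] = YyY$yxX
  sorted[4] = xXYyY$y
  sorted[5] = yY$yxXY
  sorted[6] = yxXYyY$
sorted[5] = yY$yxXY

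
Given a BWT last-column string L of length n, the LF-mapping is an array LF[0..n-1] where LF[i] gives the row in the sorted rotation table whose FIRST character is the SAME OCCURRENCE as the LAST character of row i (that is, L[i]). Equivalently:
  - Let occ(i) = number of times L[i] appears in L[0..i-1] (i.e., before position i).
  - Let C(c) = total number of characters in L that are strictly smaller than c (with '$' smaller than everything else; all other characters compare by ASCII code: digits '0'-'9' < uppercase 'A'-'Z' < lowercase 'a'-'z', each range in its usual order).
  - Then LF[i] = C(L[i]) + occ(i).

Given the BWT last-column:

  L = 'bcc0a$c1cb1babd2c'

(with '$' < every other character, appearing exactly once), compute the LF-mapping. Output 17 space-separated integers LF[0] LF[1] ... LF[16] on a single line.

Answer: 7 11 12 1 5 0 13 2 14 8 3 9 6 10 16 4 15

Derivation:
Char counts: '$':1, '0':1, '1':2, '2':1, 'a':2, 'b':4, 'c':5, 'd':1
C (first-col start): C('$')=0, C('0')=1, C('1')=2, C('2')=4, C('a')=5, C('b')=7, C('c')=11, C('d')=16
L[0]='b': occ=0, LF[0]=C('b')+0=7+0=7
L[1]='c': occ=0, LF[1]=C('c')+0=11+0=11
L[2]='c': occ=1, LF[2]=C('c')+1=11+1=12
L[3]='0': occ=0, LF[3]=C('0')+0=1+0=1
L[4]='a': occ=0, LF[4]=C('a')+0=5+0=5
L[5]='$': occ=0, LF[5]=C('$')+0=0+0=0
L[6]='c': occ=2, LF[6]=C('c')+2=11+2=13
L[7]='1': occ=0, LF[7]=C('1')+0=2+0=2
L[8]='c': occ=3, LF[8]=C('c')+3=11+3=14
L[9]='b': occ=1, LF[9]=C('b')+1=7+1=8
L[10]='1': occ=1, LF[10]=C('1')+1=2+1=3
L[11]='b': occ=2, LF[11]=C('b')+2=7+2=9
L[12]='a': occ=1, LF[12]=C('a')+1=5+1=6
L[13]='b': occ=3, LF[13]=C('b')+3=7+3=10
L[14]='d': occ=0, LF[14]=C('d')+0=16+0=16
L[15]='2': occ=0, LF[15]=C('2')+0=4+0=4
L[16]='c': occ=4, LF[16]=C('c')+4=11+4=15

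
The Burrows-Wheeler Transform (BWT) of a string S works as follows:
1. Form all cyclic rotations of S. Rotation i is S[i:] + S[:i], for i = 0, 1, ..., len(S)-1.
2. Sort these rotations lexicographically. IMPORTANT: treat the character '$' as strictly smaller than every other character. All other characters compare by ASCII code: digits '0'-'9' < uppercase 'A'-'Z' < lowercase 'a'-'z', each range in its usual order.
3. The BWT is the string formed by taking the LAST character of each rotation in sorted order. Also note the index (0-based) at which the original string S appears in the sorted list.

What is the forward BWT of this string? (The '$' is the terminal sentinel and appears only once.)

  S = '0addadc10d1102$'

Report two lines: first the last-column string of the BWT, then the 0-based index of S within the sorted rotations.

All 15 rotations (rotation i = S[i:]+S[:i]):
  rot[0] = 0addadc10d1102$
  rot[1] = addadc10d1102$0
  rot[2] = ddadc10d1102$0a
  rot[3] = dadc10d1102$0ad
  rot[4] = adc10d1102$0add
  rot[5] = dc10d1102$0adda
  rot[6] = c10d1102$0addad
  rot[7] = 10d1102$0addadc
  rot[8] = 0d1102$0addadc1
  rot[9] = d1102$0addadc10
  rot[10] = 1102$0addadc10d
  rot[11] = 102$0addadc10d1
  rot[12] = 02$0addadc10d11
  rot[13] = 2$0addadc10d110
  rot[14] = $0addadc10d1102
Sorted (with $ < everything):
  sorted[0] = $0addadc10d1102  (last char: '2')
  sorted[1] = 02$0addadc10d11  (last char: '1')
  sorted[2] = 0addadc10d1102$  (last char: '$')
  sorted[3] = 0d1102$0addadc1  (last char: '1')
  sorted[4] = 102$0addadc10d1  (last char: '1')
  sorted[5] = 10d1102$0addadc  (last char: 'c')
  sorted[6] = 1102$0addadc10d  (last char: 'd')
  sorted[7] = 2$0addadc10d110  (last char: '0')
  sorted[8] = adc10d1102$0add  (last char: 'd')
  sorted[9] = addadc10d1102$0  (last char: '0')
  sorted[10] = c10d1102$0addad  (last char: 'd')
  sorted[11] = d1102$0addadc10  (last char: '0')
  sorted[12] = dadc10d1102$0ad  (last char: 'd')
  sorted[13] = dc10d1102$0adda  (last char: 'a')
  sorted[14] = ddadc10d1102$0a  (last char: 'a')
Last column: 21$11cd0d0d0daa
Original string S is at sorted index 2

Answer: 21$11cd0d0d0daa
2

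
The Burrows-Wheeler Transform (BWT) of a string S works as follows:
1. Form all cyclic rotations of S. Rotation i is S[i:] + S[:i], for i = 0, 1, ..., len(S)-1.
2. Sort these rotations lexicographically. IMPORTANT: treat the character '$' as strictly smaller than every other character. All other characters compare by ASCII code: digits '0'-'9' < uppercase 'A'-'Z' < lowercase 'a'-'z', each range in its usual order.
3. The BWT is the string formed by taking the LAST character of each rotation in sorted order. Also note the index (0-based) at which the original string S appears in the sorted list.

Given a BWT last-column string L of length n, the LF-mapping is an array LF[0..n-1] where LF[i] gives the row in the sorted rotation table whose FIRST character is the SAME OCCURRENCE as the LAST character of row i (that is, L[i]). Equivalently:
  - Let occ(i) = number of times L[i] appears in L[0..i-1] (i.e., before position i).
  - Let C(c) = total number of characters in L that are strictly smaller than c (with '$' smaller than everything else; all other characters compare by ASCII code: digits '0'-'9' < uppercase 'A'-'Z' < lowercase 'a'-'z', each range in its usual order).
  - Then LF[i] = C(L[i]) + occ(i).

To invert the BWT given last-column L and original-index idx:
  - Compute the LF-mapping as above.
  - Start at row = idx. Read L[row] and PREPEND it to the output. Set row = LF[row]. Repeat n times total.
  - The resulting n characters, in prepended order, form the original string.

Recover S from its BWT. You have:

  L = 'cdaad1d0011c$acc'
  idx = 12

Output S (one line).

LF mapping: 9 13 6 7 14 3 15 1 2 4 5 10 0 8 11 12
Walk LF starting at row 12, prepending L[row]:
  step 1: row=12, L[12]='$', prepend. Next row=LF[12]=0
  step 2: row=0, L[0]='c', prepend. Next row=LF[0]=9
  step 3: row=9, L[9]='1', prepend. Next row=LF[9]=4
  step 4: row=4, L[4]='d', prepend. Next row=LF[4]=14
  step 5: row=14, L[14]='c', prepend. Next row=LF[14]=11
  step 6: row=11, L[11]='c', prepend. Next row=LF[11]=10
  step 7: row=10, L[10]='1', prepend. Next row=LF[10]=5
  step 8: row=5, L[5]='1', prepend. Next row=LF[5]=3
  step 9: row=3, L[3]='a', prepend. Next row=LF[3]=7
  step 10: row=7, L[7]='0', prepend. Next row=LF[7]=1
  step 11: row=1, L[1]='d', prepend. Next row=LF[1]=13
  step 12: row=13, L[13]='a', prepend. Next row=LF[13]=8
  step 13: row=8, L[8]='0', prepend. Next row=LF[8]=2
  step 14: row=2, L[2]='a', prepend. Next row=LF[2]=6
  step 15: row=6, L[6]='d', prepend. Next row=LF[6]=15
  step 16: row=15, L[15]='c', prepend. Next row=LF[15]=12
Reversed output: cda0ad0a11ccd1c$

Answer: cda0ad0a11ccd1c$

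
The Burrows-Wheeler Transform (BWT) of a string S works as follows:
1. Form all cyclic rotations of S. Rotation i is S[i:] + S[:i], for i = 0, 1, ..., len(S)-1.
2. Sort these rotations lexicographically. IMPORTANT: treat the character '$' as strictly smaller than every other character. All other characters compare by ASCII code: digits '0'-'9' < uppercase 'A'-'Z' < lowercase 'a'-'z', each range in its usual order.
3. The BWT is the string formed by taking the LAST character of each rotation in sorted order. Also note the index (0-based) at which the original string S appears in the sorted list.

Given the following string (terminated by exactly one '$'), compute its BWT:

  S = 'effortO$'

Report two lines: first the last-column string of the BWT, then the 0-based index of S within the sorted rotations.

All 8 rotations (rotation i = S[i:]+S[:i]):
  rot[0] = effortO$
  rot[1] = ffortO$e
  rot[2] = fortO$ef
  rot[3] = ortO$eff
  rot[4] = rtO$effo
  rot[5] = tO$effor
  rot[6] = O$effort
  rot[7] = $effortO
Sorted (with $ < everything):
  sorted[0] = $effortO  (last char: 'O')
  sorted[1] = O$effort  (last char: 't')
  sorted[2] = effortO$  (last char: '$')
  sorted[3] = ffortO$e  (last char: 'e')
  sorted[4] = fortO$ef  (last char: 'f')
  sorted[5] = ortO$eff  (last char: 'f')
  sorted[6] = rtO$effo  (last char: 'o')
  sorted[7] = tO$effor  (last char: 'r')
Last column: Ot$effor
Original string S is at sorted index 2

Answer: Ot$effor
2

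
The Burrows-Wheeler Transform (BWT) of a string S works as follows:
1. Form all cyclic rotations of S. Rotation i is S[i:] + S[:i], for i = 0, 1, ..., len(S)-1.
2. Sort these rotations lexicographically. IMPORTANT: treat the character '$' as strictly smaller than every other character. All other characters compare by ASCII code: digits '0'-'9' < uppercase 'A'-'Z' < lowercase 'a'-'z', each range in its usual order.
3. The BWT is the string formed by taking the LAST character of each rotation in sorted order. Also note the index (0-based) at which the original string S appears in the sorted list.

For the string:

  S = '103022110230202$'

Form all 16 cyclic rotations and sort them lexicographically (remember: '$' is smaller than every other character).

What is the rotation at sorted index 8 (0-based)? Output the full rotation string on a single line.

Answer: 110230202$103022

Derivation:
All 16 rotations (rotation i = S[i:]+S[:i]):
  rot[0] = 103022110230202$
  rot[1] = 03022110230202$1
  rot[2] = 3022110230202$10
  rot[3] = 022110230202$103
  rot[4] = 22110230202$1030
  rot[5] = 2110230202$10302
  rot[6] = 110230202$103022
  rot[7] = 10230202$1030221
  rot[8] = 0230202$10302211
  rot[9] = 230202$103022110
  rot[10] = 30202$1030221102
  rot[11] = 0202$10302211023
  rot[12] = 202$103022110230
  rot[13] = 02$1030221102302
  rot[14] = 2$10302211023020
  rot[15] = $103022110230202
Sorted (with $ < everything):
  sorted[0] = $103022110230202
  sorted[1] = 02$1030221102302
  sorted[2] = 0202$10302211023
  sorted[3] = 022110230202$103
  sorted[4] = 0230202$10302211
  sorted[5] = 03022110230202$1
  sorted[6] = 10230202$1030221
  sorted[7] = 103022110230202$
  sorted[8] = 110230202$103022
  sorted[9] = 2$10302211023020
  sorted[10] = 202$103022110230
  sorted[11] = 2110230202$10302
  sorted[12] = 22110230202$1030
  sorted[13] = 230202$103022110
  sorted[14] = 30202$1030221102
  sorted[15] = 3022110230202$10
sorted[8] = 110230202$103022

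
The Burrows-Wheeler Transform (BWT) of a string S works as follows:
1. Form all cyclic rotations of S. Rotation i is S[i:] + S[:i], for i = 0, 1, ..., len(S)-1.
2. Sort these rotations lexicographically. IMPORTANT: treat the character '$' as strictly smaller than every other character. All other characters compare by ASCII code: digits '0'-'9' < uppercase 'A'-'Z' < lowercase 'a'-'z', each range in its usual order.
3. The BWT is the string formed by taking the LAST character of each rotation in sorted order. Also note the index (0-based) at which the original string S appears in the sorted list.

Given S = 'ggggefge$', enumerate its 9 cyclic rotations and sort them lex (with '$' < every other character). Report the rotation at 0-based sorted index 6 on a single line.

All 9 rotations (rotation i = S[i:]+S[:i]):
  rot[0] = ggggefge$
  rot[1] = gggefge$g
  rot[2] = ggefge$gg
  rot[3] = gefge$ggg
  rot[4] = efge$gggg
  rot[5] = fge$gggge
  rot[6] = ge$ggggef
  rot[7] = e$ggggefg
  rot[8] = $ggggefge
Sorted (with $ < everything):
  sorted[0] = $ggggefge
  sorted[1] = e$ggggefg
  sorted[2] = efge$gggg
  sorted[3] = fge$gggge
  sorted[4] = ge$ggggef
  sorted[5] = gefge$ggg
  sorted[6] = ggefge$gg
  sorted[7] = gggefge$g
  sorted[8] = ggggefge$
sorted[6] = ggefge$gg

Answer: ggefge$gg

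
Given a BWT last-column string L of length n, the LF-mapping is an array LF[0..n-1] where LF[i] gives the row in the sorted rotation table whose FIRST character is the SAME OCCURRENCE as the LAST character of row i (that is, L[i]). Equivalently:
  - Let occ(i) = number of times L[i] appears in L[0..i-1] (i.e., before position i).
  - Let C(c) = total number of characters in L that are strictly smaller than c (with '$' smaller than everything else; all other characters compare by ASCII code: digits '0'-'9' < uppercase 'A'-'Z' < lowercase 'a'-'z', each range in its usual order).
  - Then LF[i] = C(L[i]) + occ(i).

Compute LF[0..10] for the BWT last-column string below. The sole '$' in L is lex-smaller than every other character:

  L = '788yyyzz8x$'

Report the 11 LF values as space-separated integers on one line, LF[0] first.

Answer: 1 2 3 6 7 8 9 10 4 5 0

Derivation:
Char counts: '$':1, '7':1, '8':3, 'x':1, 'y':3, 'z':2
C (first-col start): C('$')=0, C('7')=1, C('8')=2, C('x')=5, C('y')=6, C('z')=9
L[0]='7': occ=0, LF[0]=C('7')+0=1+0=1
L[1]='8': occ=0, LF[1]=C('8')+0=2+0=2
L[2]='8': occ=1, LF[2]=C('8')+1=2+1=3
L[3]='y': occ=0, LF[3]=C('y')+0=6+0=6
L[4]='y': occ=1, LF[4]=C('y')+1=6+1=7
L[5]='y': occ=2, LF[5]=C('y')+2=6+2=8
L[6]='z': occ=0, LF[6]=C('z')+0=9+0=9
L[7]='z': occ=1, LF[7]=C('z')+1=9+1=10
L[8]='8': occ=2, LF[8]=C('8')+2=2+2=4
L[9]='x': occ=0, LF[9]=C('x')+0=5+0=5
L[10]='$': occ=0, LF[10]=C('$')+0=0+0=0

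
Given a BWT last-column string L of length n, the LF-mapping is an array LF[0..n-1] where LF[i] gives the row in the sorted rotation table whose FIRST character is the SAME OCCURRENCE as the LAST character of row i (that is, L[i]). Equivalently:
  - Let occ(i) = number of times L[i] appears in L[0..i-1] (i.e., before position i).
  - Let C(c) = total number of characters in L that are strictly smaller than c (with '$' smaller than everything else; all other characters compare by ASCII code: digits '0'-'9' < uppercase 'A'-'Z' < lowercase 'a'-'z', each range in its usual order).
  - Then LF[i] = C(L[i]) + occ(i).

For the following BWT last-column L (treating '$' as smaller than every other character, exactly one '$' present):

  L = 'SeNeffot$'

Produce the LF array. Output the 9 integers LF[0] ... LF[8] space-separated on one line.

Answer: 2 3 1 4 5 6 7 8 0

Derivation:
Char counts: '$':1, 'N':1, 'S':1, 'e':2, 'f':2, 'o':1, 't':1
C (first-col start): C('$')=0, C('N')=1, C('S')=2, C('e')=3, C('f')=5, C('o')=7, C('t')=8
L[0]='S': occ=0, LF[0]=C('S')+0=2+0=2
L[1]='e': occ=0, LF[1]=C('e')+0=3+0=3
L[2]='N': occ=0, LF[2]=C('N')+0=1+0=1
L[3]='e': occ=1, LF[3]=C('e')+1=3+1=4
L[4]='f': occ=0, LF[4]=C('f')+0=5+0=5
L[5]='f': occ=1, LF[5]=C('f')+1=5+1=6
L[6]='o': occ=0, LF[6]=C('o')+0=7+0=7
L[7]='t': occ=0, LF[7]=C('t')+0=8+0=8
L[8]='$': occ=0, LF[8]=C('$')+0=0+0=0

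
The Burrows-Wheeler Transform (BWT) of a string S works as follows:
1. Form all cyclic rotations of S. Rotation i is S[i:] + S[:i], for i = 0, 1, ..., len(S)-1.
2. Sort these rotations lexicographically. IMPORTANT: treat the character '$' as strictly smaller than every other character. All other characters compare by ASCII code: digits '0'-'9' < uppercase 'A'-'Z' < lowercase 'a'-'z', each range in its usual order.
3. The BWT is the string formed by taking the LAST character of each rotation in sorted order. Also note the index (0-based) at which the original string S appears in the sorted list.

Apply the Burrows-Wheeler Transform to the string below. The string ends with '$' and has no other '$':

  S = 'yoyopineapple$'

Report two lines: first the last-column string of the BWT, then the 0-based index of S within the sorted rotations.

All 14 rotations (rotation i = S[i:]+S[:i]):
  rot[0] = yoyopineapple$
  rot[1] = oyopineapple$y
  rot[2] = yopineapple$yo
  rot[3] = opineapple$yoy
  rot[4] = pineapple$yoyo
  rot[5] = ineapple$yoyop
  rot[6] = neapple$yoyopi
  rot[7] = eapple$yoyopin
  rot[8] = apple$yoyopine
  rot[9] = pple$yoyopinea
  rot[10] = ple$yoyopineap
  rot[11] = le$yoyopineapp
  rot[12] = e$yoyopineappl
  rot[13] = $yoyopineapple
Sorted (with $ < everything):
  sorted[0] = $yoyopineapple  (last char: 'e')
  sorted[1] = apple$yoyopine  (last char: 'e')
  sorted[2] = e$yoyopineappl  (last char: 'l')
  sorted[3] = eapple$yoyopin  (last char: 'n')
  sorted[4] = ineapple$yoyop  (last char: 'p')
  sorted[5] = le$yoyopineapp  (last char: 'p')
  sorted[6] = neapple$yoyopi  (last char: 'i')
  sorted[7] = opineapple$yoy  (last char: 'y')
  sorted[8] = oyopineapple$y  (last char: 'y')
  sorted[9] = pineapple$yoyo  (last char: 'o')
  sorted[10] = ple$yoyopineap  (last char: 'p')
  sorted[11] = pple$yoyopinea  (last char: 'a')
  sorted[12] = yopineapple$yo  (last char: 'o')
  sorted[13] = yoyopineapple$  (last char: '$')
Last column: eelnppiyyopao$
Original string S is at sorted index 13

Answer: eelnppiyyopao$
13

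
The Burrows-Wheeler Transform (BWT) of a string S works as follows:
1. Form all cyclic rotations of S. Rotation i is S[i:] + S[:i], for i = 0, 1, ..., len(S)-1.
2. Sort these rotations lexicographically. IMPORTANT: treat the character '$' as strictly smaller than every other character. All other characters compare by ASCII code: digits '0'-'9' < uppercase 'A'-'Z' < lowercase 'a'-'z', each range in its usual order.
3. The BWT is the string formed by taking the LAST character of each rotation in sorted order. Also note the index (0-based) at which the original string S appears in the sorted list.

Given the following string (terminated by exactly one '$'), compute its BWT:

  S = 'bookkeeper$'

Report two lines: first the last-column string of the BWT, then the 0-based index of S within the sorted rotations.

Answer: r$kepkoobee
1

Derivation:
All 11 rotations (rotation i = S[i:]+S[:i]):
  rot[0] = bookkeeper$
  rot[1] = ookkeeper$b
  rot[2] = okkeeper$bo
  rot[3] = kkeeper$boo
  rot[4] = keeper$book
  rot[5] = eeper$bookk
  rot[6] = eper$bookke
  rot[7] = per$bookkee
  rot[8] = er$bookkeep
  rot[9] = r$bookkeepe
  rot[10] = $bookkeeper
Sorted (with $ < everything):
  sorted[0] = $bookkeeper  (last char: 'r')
  sorted[1] = bookkeeper$  (last char: '$')
  sorted[2] = eeper$bookk  (last char: 'k')
  sorted[3] = eper$bookke  (last char: 'e')
  sorted[4] = er$bookkeep  (last char: 'p')
  sorted[5] = keeper$book  (last char: 'k')
  sorted[6] = kkeeper$boo  (last char: 'o')
  sorted[7] = okkeeper$bo  (last char: 'o')
  sorted[8] = ookkeeper$b  (last char: 'b')
  sorted[9] = per$bookkee  (last char: 'e')
  sorted[10] = r$bookkeepe  (last char: 'e')
Last column: r$kepkoobee
Original string S is at sorted index 1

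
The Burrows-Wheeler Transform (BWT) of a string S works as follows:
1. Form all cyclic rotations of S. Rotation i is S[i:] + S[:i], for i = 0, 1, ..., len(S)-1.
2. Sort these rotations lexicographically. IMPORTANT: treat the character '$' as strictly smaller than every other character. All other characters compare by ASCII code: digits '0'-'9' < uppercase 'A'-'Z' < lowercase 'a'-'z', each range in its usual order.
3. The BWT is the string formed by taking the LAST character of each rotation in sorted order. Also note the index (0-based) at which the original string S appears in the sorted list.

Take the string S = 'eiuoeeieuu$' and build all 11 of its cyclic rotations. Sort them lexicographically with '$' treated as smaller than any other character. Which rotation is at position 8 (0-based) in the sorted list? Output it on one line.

All 11 rotations (rotation i = S[i:]+S[:i]):
  rot[0] = eiuoeeieuu$
  rot[1] = iuoeeieuu$e
  rot[2] = uoeeieuu$ei
  rot[3] = oeeieuu$eiu
  rot[4] = eeieuu$eiuo
  rot[5] = eieuu$eiuoe
  rot[6] = ieuu$eiuoee
  rot[7] = euu$eiuoeei
  rot[8] = uu$eiuoeeie
  rot[9] = u$eiuoeeieu
  rot[10] = $eiuoeeieuu
Sorted (with $ < everything):
  sorted[0] = $eiuoeeieuu
  sorted[1] = eeieuu$eiuo
  sorted[2] = eieuu$eiuoe
  sorted[3] = eiuoeeieuu$
  sorted[4] = euu$eiuoeei
  sorted[5] = ieuu$eiuoee
  sorted[6] = iuoeeieuu$e
  sorted[7] = oeeieuu$eiu
  sorted[8] = u$eiuoeeieu
  sorted[9] = uoeeieuu$ei
  sorted[10] = uu$eiuoeeie
sorted[8] = u$eiuoeeieu

Answer: u$eiuoeeieu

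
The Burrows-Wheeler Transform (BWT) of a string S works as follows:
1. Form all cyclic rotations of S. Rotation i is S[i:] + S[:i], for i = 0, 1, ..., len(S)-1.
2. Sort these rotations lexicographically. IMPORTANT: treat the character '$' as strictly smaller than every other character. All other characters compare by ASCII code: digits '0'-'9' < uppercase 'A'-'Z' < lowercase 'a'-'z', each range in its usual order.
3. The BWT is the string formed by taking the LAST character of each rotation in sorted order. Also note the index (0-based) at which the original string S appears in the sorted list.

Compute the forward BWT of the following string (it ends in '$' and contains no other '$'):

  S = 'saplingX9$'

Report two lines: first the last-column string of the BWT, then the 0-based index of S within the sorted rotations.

Answer: 9Xgsnlpia$
9

Derivation:
All 10 rotations (rotation i = S[i:]+S[:i]):
  rot[0] = saplingX9$
  rot[1] = aplingX9$s
  rot[2] = plingX9$sa
  rot[3] = lingX9$sap
  rot[4] = ingX9$sapl
  rot[5] = ngX9$sapli
  rot[6] = gX9$saplin
  rot[7] = X9$sapling
  rot[8] = 9$saplingX
  rot[9] = $saplingX9
Sorted (with $ < everything):
  sorted[0] = $saplingX9  (last char: '9')
  sorted[1] = 9$saplingX  (last char: 'X')
  sorted[2] = X9$sapling  (last char: 'g')
  sorted[3] = aplingX9$s  (last char: 's')
  sorted[4] = gX9$saplin  (last char: 'n')
  sorted[5] = ingX9$sapl  (last char: 'l')
  sorted[6] = lingX9$sap  (last char: 'p')
  sorted[7] = ngX9$sapli  (last char: 'i')
  sorted[8] = plingX9$sa  (last char: 'a')
  sorted[9] = saplingX9$  (last char: '$')
Last column: 9Xgsnlpia$
Original string S is at sorted index 9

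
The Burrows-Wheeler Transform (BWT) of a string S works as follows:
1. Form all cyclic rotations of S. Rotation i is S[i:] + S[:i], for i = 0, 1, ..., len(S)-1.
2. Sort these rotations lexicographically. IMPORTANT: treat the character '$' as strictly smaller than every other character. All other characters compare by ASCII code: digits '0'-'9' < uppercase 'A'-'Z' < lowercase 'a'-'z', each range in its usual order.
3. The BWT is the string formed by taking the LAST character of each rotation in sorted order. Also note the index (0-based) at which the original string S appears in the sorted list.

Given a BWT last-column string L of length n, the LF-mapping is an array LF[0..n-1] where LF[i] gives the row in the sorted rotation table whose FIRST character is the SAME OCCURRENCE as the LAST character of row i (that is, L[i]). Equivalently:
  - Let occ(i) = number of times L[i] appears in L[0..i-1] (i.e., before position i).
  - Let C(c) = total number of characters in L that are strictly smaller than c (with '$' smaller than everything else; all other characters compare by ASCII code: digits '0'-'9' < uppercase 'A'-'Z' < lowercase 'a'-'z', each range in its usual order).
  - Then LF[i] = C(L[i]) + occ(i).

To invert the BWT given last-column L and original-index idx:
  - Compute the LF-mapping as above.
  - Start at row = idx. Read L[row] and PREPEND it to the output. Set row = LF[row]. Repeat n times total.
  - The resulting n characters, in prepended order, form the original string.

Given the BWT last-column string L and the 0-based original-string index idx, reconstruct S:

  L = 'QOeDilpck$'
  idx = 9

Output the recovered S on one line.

LF mapping: 3 2 5 1 6 8 9 4 7 0
Walk LF starting at row 9, prepending L[row]:
  step 1: row=9, L[9]='$', prepend. Next row=LF[9]=0
  step 2: row=0, L[0]='Q', prepend. Next row=LF[0]=3
  step 3: row=3, L[3]='D', prepend. Next row=LF[3]=1
  step 4: row=1, L[1]='O', prepend. Next row=LF[1]=2
  step 5: row=2, L[2]='e', prepend. Next row=LF[2]=5
  step 6: row=5, L[5]='l', prepend. Next row=LF[5]=8
  step 7: row=8, L[8]='k', prepend. Next row=LF[8]=7
  step 8: row=7, L[7]='c', prepend. Next row=LF[7]=4
  step 9: row=4, L[4]='i', prepend. Next row=LF[4]=6
  step 10: row=6, L[6]='p', prepend. Next row=LF[6]=9
Reversed output: pickleODQ$

Answer: pickleODQ$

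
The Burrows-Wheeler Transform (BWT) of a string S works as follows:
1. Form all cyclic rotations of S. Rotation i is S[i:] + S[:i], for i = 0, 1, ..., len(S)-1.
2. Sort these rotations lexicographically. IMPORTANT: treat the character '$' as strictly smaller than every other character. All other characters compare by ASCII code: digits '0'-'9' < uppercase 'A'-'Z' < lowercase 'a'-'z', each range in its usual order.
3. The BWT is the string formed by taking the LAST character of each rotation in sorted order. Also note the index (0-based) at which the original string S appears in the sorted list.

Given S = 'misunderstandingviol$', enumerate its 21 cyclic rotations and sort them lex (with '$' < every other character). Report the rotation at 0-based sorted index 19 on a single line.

All 21 rotations (rotation i = S[i:]+S[:i]):
  rot[0] = misunderstandingviol$
  rot[1] = isunderstandingviol$m
  rot[2] = sunderstandingviol$mi
  rot[3] = understandingviol$mis
  rot[4] = nderstandingviol$misu
  rot[5] = derstandingviol$misun
  rot[6] = erstandingviol$misund
  rot[7] = rstandingviol$misunde
  rot[8] = standingviol$misunder
  rot[9] = tandingviol$misunders
  rot[10] = andingviol$misunderst
  rot[11] = ndingviol$misundersta
  rot[12] = dingviol$misunderstan
  rot[13] = ingviol$misunderstand
  rot[14] = ngviol$misunderstandi
  rot[15] = gviol$misunderstandin
  rot[16] = viol$misunderstanding
  rot[17] = iol$misunderstandingv
  rot[18] = ol$misunderstandingvi
  rot[19] = l$misunderstandingvio
  rot[20] = $misunderstandingviol
Sorted (with $ < everything):
  sorted[0] = $misunderstandingviol
  sorted[1] = andingviol$misunderst
  sorted[2] = derstandingviol$misun
  sorted[3] = dingviol$misunderstan
  sorted[4] = erstandingviol$misund
  sorted[5] = gviol$misunderstandin
  sorted[6] = ingviol$misunderstand
  sorted[7] = iol$misunderstandingv
  sorted[8] = isunderstandingviol$m
  sorted[9] = l$misunderstandingvio
  sorted[10] = misunderstandingviol$
  sorted[11] = nderstandingviol$misu
  sorted[12] = ndingviol$misundersta
  sorted[13] = ngviol$misunderstandi
  sorted[14] = ol$misunderstandingvi
  sorted[15] = rstandingviol$misunde
  sorted[16] = standingviol$misunder
  sorted[17] = sunderstandingviol$mi
  sorted[18] = tandingviol$misunders
  sorted[19] = understandingviol$mis
  sorted[20] = viol$misunderstanding
sorted[19] = understandingviol$mis

Answer: understandingviol$mis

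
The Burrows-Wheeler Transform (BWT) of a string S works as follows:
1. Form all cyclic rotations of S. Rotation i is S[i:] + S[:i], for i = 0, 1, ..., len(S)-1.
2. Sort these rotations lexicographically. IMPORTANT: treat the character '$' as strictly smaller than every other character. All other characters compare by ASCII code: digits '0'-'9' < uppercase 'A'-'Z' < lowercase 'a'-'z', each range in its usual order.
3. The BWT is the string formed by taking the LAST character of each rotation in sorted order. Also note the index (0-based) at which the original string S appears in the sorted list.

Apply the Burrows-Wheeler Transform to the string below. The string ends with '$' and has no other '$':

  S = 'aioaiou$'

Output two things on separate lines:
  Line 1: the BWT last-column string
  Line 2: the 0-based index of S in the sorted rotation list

All 8 rotations (rotation i = S[i:]+S[:i]):
  rot[0] = aioaiou$
  rot[1] = ioaiou$a
  rot[2] = oaiou$ai
  rot[3] = aiou$aio
  rot[4] = iou$aioa
  rot[5] = ou$aioai
  rot[6] = u$aioaio
  rot[7] = $aioaiou
Sorted (with $ < everything):
  sorted[0] = $aioaiou  (last char: 'u')
  sorted[1] = aioaiou$  (last char: '$')
  sorted[2] = aiou$aio  (last char: 'o')
  sorted[3] = ioaiou$a  (last char: 'a')
  sorted[4] = iou$aioa  (last char: 'a')
  sorted[5] = oaiou$ai  (last char: 'i')
  sorted[6] = ou$aioai  (last char: 'i')
  sorted[7] = u$aioaio  (last char: 'o')
Last column: u$oaaiio
Original string S is at sorted index 1

Answer: u$oaaiio
1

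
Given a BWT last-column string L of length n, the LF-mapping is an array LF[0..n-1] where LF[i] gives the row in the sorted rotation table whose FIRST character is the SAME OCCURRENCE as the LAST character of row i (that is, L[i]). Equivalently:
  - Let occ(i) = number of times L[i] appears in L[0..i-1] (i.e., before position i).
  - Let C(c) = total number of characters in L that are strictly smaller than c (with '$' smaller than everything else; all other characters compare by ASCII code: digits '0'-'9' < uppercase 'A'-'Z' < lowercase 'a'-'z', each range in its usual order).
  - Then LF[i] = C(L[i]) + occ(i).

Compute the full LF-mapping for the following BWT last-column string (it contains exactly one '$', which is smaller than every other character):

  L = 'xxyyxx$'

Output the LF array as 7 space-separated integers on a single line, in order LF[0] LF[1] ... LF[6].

Char counts: '$':1, 'x':4, 'y':2
C (first-col start): C('$')=0, C('x')=1, C('y')=5
L[0]='x': occ=0, LF[0]=C('x')+0=1+0=1
L[1]='x': occ=1, LF[1]=C('x')+1=1+1=2
L[2]='y': occ=0, LF[2]=C('y')+0=5+0=5
L[3]='y': occ=1, LF[3]=C('y')+1=5+1=6
L[4]='x': occ=2, LF[4]=C('x')+2=1+2=3
L[5]='x': occ=3, LF[5]=C('x')+3=1+3=4
L[6]='$': occ=0, LF[6]=C('$')+0=0+0=0

Answer: 1 2 5 6 3 4 0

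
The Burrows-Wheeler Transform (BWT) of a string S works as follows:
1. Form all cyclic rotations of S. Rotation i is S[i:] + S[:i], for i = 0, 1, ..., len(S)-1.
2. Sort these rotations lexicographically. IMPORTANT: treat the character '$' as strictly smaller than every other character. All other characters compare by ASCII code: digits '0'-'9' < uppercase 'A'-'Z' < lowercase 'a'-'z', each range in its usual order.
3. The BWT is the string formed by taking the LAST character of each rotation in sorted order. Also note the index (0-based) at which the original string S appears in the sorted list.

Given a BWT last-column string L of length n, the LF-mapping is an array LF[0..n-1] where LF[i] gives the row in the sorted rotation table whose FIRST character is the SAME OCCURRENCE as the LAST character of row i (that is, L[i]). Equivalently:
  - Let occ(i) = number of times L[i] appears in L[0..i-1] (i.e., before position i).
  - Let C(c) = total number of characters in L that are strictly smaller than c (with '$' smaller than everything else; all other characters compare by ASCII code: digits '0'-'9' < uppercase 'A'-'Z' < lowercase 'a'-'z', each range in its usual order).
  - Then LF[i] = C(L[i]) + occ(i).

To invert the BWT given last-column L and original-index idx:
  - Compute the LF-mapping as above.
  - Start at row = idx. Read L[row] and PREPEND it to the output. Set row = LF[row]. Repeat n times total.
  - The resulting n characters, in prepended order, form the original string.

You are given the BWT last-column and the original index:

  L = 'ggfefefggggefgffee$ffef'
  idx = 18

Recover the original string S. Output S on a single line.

Answer: gfeegeeffgfegfffgfgfeg$

Derivation:
LF mapping: 16 17 7 1 8 2 9 18 19 20 21 3 10 22 11 12 4 5 0 13 14 6 15
Walk LF starting at row 18, prepending L[row]:
  step 1: row=18, L[18]='$', prepend. Next row=LF[18]=0
  step 2: row=0, L[0]='g', prepend. Next row=LF[0]=16
  step 3: row=16, L[16]='e', prepend. Next row=LF[16]=4
  step 4: row=4, L[4]='f', prepend. Next row=LF[4]=8
  step 5: row=8, L[8]='g', prepend. Next row=LF[8]=19
  step 6: row=19, L[19]='f', prepend. Next row=LF[19]=13
  step 7: row=13, L[13]='g', prepend. Next row=LF[13]=22
  step 8: row=22, L[22]='f', prepend. Next row=LF[22]=15
  step 9: row=15, L[15]='f', prepend. Next row=LF[15]=12
  step 10: row=12, L[12]='f', prepend. Next row=LF[12]=10
  step 11: row=10, L[10]='g', prepend. Next row=LF[10]=21
  step 12: row=21, L[21]='e', prepend. Next row=LF[21]=6
  step 13: row=6, L[6]='f', prepend. Next row=LF[6]=9
  step 14: row=9, L[9]='g', prepend. Next row=LF[9]=20
  step 15: row=20, L[20]='f', prepend. Next row=LF[20]=14
  step 16: row=14, L[14]='f', prepend. Next row=LF[14]=11
  step 17: row=11, L[11]='e', prepend. Next row=LF[11]=3
  step 18: row=3, L[3]='e', prepend. Next row=LF[3]=1
  step 19: row=1, L[1]='g', prepend. Next row=LF[1]=17
  step 20: row=17, L[17]='e', prepend. Next row=LF[17]=5
  step 21: row=5, L[5]='e', prepend. Next row=LF[5]=2
  step 22: row=2, L[2]='f', prepend. Next row=LF[2]=7
  step 23: row=7, L[7]='g', prepend. Next row=LF[7]=18
Reversed output: gfeegeeffgfegfffgfgfeg$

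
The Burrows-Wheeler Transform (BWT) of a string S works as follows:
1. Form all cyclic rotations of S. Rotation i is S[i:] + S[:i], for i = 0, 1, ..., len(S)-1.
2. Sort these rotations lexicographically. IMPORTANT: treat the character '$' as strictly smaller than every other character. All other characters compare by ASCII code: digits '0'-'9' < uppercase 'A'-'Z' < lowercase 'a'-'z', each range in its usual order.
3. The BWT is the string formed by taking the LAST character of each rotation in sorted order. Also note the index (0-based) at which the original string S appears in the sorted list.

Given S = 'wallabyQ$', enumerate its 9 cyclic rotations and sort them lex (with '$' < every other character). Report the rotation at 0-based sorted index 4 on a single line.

All 9 rotations (rotation i = S[i:]+S[:i]):
  rot[0] = wallabyQ$
  rot[1] = allabyQ$w
  rot[2] = llabyQ$wa
  rot[3] = labyQ$wal
  rot[4] = abyQ$wall
  rot[5] = byQ$walla
  rot[6] = yQ$wallab
  rot[7] = Q$wallaby
  rot[8] = $wallabyQ
Sorted (with $ < everything):
  sorted[0] = $wallabyQ
  sorted[1] = Q$wallaby
  sorted[2] = abyQ$wall
  sorted[3] = allabyQ$w
  sorted[4] = byQ$walla
  sorted[5] = labyQ$wal
  sorted[6] = llabyQ$wa
  sorted[7] = wallabyQ$
  sorted[8] = yQ$wallab
sorted[4] = byQ$walla

Answer: byQ$walla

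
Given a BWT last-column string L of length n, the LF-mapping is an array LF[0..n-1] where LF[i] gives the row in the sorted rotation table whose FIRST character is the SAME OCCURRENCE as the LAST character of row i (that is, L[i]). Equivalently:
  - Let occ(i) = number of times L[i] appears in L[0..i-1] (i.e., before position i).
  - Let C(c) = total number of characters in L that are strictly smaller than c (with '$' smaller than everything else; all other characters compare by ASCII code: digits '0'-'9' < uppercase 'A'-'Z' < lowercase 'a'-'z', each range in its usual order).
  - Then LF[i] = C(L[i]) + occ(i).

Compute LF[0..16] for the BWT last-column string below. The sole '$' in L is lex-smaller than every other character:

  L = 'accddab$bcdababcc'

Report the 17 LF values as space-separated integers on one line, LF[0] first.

Answer: 1 9 10 14 15 2 5 0 6 11 16 3 7 4 8 12 13

Derivation:
Char counts: '$':1, 'a':4, 'b':4, 'c':5, 'd':3
C (first-col start): C('$')=0, C('a')=1, C('b')=5, C('c')=9, C('d')=14
L[0]='a': occ=0, LF[0]=C('a')+0=1+0=1
L[1]='c': occ=0, LF[1]=C('c')+0=9+0=9
L[2]='c': occ=1, LF[2]=C('c')+1=9+1=10
L[3]='d': occ=0, LF[3]=C('d')+0=14+0=14
L[4]='d': occ=1, LF[4]=C('d')+1=14+1=15
L[5]='a': occ=1, LF[5]=C('a')+1=1+1=2
L[6]='b': occ=0, LF[6]=C('b')+0=5+0=5
L[7]='$': occ=0, LF[7]=C('$')+0=0+0=0
L[8]='b': occ=1, LF[8]=C('b')+1=5+1=6
L[9]='c': occ=2, LF[9]=C('c')+2=9+2=11
L[10]='d': occ=2, LF[10]=C('d')+2=14+2=16
L[11]='a': occ=2, LF[11]=C('a')+2=1+2=3
L[12]='b': occ=2, LF[12]=C('b')+2=5+2=7
L[13]='a': occ=3, LF[13]=C('a')+3=1+3=4
L[14]='b': occ=3, LF[14]=C('b')+3=5+3=8
L[15]='c': occ=3, LF[15]=C('c')+3=9+3=12
L[16]='c': occ=4, LF[16]=C('c')+4=9+4=13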